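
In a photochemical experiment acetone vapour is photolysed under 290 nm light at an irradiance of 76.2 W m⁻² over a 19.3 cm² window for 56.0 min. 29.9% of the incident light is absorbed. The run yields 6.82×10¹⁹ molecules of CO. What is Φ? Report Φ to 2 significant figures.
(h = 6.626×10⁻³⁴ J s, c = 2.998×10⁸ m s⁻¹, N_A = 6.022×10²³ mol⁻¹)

Φ = 0.32

Product: 6.82×10¹⁹ / 6.022×10²³ = 1.133×10⁻⁴ mol.
Photon energy at 290 nm: hc/λ = (6.626×10⁻³⁴)(2.998×10⁸)/(290×10⁻⁹) = 6.850×10⁻¹⁹ J.
Energy delivered: (76.2 W m⁻²)(19.3×10⁻⁴ m²)(3360 s) = 494.1 J.
Photons incident: 494.1 / 6.850×10⁻¹⁹ = 7.213×10²⁰, i.e. 7.213×10²⁰/6.022×10²³ = 0.001198 mol.
Photons absorbed: 0.299 × 0.001198 = 3.582×10⁻⁴ mol.
Φ = 1.133×10⁻⁴ mol / 3.582×10⁻⁴ mol photons = 0.32.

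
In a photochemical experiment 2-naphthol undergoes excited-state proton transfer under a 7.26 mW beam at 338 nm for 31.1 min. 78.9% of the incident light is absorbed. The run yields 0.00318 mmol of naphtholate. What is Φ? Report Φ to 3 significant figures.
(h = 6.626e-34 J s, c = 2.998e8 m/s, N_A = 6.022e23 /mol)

Φ = 0.105

Product: 0.00318 mmol = 3.18e-6 mol.
Photon energy at 338 nm: hc/λ = (6.626e-34)(2.998e8)/(338e-9) = 5.877e-19 J.
Energy delivered: (7.26 mW)(1866 s) = 13.55 J.
Photons incident: 13.55 / 5.877e-19 = 2.306e19, i.e. 2.306e19/6.022e23 = 3.829e-5 mol.
Photons absorbed: 0.789 × 3.829e-5 = 3.021e-5 mol.
Φ = 3.18e-6 mol / 3.021e-5 mol photons = 0.105.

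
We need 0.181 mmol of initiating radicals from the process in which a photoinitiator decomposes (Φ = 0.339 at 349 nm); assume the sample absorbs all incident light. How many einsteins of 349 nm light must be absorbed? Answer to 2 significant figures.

Product: 0.181 mmol = 1.81×10⁻⁴ mol.
Photons that must be absorbed: 1.81×10⁻⁴ / 0.339 = 5.339×10⁻⁴ mol.

5.3×10⁻⁴ einstein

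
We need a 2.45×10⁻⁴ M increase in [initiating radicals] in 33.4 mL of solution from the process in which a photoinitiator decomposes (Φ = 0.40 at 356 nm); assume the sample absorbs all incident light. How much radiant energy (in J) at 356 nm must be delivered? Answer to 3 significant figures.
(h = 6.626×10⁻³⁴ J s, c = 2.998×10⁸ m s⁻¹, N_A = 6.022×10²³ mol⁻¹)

6.87 J

Product: (2.45×10⁻⁴ M)(0.0334 L) = 8.183×10⁻⁶ mol.
Photons that must be absorbed: 8.183×10⁻⁶ / 0.40 = 2.046×10⁻⁵ mol.
Photon energy: hc/λ = 5.580×10⁻¹⁹ J; per mole, 3.360×10⁵ J mol⁻¹.
Energy required: 2.046×10⁻⁵ × 3.360×10⁵ = 6.87 J.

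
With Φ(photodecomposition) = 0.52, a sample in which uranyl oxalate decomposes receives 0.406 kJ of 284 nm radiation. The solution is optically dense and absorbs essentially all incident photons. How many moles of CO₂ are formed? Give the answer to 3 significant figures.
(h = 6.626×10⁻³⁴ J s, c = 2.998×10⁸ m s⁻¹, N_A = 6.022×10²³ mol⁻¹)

Photon energy at 284 nm: hc/λ = (6.626×10⁻³⁴)(2.998×10⁸)/(284×10⁻⁹) = 6.995×10⁻¹⁹ J.
Incident energy: 0.406 kJ = 406 J.
Photons incident: 406 / 6.995×10⁻¹⁹ = 5.804×10²⁰, i.e. 5.804×10²⁰/6.022×10²³ = 9.638×10⁻⁴ mol.
Product: Φ × n_abs = 0.52 × 9.638×10⁻⁴ = 5.012×10⁻⁴ mol.

5.01×10⁻⁴ mol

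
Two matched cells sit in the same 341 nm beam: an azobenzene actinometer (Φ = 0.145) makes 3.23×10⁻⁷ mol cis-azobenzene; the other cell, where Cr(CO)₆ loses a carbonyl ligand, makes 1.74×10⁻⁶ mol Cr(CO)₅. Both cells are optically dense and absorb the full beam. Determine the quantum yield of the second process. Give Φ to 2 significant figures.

Φ = 0.78

Photons absorbed by the actinometer: 3.23×10⁻⁷ / 0.145 = 2.228×10⁻⁶ mol.
Φ(unknown) = 1.74×10⁻⁶ / 2.228×10⁻⁶ = 0.78.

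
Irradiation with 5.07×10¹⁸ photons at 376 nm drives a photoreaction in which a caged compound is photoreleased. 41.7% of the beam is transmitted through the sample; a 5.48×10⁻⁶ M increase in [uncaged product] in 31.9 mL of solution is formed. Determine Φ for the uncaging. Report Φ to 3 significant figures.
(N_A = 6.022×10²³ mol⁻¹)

Product: (5.48×10⁻⁶ M)(0.0319 L) = 1.748×10⁻⁷ mol.
Moles of photons: 5.07×10¹⁸ / 6.022×10²³ = 8.419×10⁻⁶ mol.
Fraction absorbed: 1 − 41.7/100 = 0.5830.
Photons absorbed: 0.5830 × 8.419×10⁻⁶ = 4.908×10⁻⁶ mol.
Φ = 1.748×10⁻⁷ mol / 4.908×10⁻⁶ mol photons = 0.0356.

Φ = 0.0356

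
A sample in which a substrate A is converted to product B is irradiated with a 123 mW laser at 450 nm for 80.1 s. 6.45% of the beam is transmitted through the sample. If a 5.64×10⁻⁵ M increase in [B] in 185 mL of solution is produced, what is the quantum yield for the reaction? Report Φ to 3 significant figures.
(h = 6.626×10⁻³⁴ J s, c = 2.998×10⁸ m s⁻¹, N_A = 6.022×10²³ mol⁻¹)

Product: (5.64×10⁻⁵ M)(0.185 L) = 1.043×10⁻⁵ mol.
Photon energy at 450 nm: hc/λ = (6.626×10⁻³⁴)(2.998×10⁸)/(450×10⁻⁹) = 4.414×10⁻¹⁹ J.
Energy delivered: (123 mW)(80.1 s) = 9.852 J.
Photons incident: 9.852 / 4.414×10⁻¹⁹ = 2.232×10¹⁹, i.e. 2.232×10¹⁹/6.022×10²³ = 3.706×10⁻⁵ mol.
Fraction absorbed: 1 − 6.45/100 = 0.9355.
Photons absorbed: 0.9355 × 3.706×10⁻⁵ = 3.467×10⁻⁵ mol.
Φ = 1.043×10⁻⁵ mol / 3.467×10⁻⁵ mol photons = 0.301.

Φ = 0.301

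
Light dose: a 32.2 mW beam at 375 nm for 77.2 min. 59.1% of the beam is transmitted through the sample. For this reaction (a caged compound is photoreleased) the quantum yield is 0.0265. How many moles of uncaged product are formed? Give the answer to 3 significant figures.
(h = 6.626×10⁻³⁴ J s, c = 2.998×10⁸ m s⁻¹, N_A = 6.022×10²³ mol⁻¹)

5.07×10⁻⁶ mol

Photon energy at 375 nm: hc/λ = (6.626×10⁻³⁴)(2.998×10⁸)/(375×10⁻⁹) = 5.297×10⁻¹⁹ J.
Energy delivered: (32.2 mW)(4632 s) = 149.2 J.
Photons incident: 149.2 / 5.297×10⁻¹⁹ = 2.817×10²⁰, i.e. 2.817×10²⁰/6.022×10²³ = 4.678×10⁻⁴ mol.
Fraction absorbed: 1 − 59.1/100 = 0.4090.
Photons absorbed: 0.4090 × 4.678×10⁻⁴ = 1.913×10⁻⁴ mol.
Product: Φ × n_abs = 0.0265 × 1.913×10⁻⁴ = 5.069×10⁻⁶ mol.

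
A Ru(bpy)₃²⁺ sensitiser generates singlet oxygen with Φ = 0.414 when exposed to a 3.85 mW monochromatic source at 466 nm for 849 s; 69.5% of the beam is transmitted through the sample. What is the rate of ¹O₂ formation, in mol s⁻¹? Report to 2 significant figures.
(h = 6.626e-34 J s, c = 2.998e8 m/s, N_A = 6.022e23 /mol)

Photon energy at 466 nm: hc/λ = (6.626e-34)(2.998e8)/(466e-9) = 4.263e-19 J.
Energy delivered: (3.85 mW)(849 s) = 3.269 J.
Photons incident: 3.269 / 4.263e-19 = 7.668e18, i.e. 7.668e18/6.022e23 = 1.273e-5 mol.
Fraction absorbed: 1 − 69.5/100 = 0.3050.
Photons absorbed: 0.3050 × 1.273e-5 = 3.883e-6 mol.
Product formed: 0.414 × 3.883e-6 = 1.608e-6 mol.
Rate: 1.608e-6 / 849 s = 1.9e-9 mol s⁻¹.

1.9e-9 mol s⁻¹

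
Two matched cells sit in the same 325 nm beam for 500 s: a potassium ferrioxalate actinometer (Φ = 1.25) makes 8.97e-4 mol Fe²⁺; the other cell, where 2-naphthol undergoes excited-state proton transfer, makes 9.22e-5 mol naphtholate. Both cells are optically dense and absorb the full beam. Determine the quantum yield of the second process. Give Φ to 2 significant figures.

Φ = 0.13

Photons absorbed by the actinometer: 8.97e-4 / 1.25 = 7.176e-4 mol.
Φ(unknown) = 9.22e-5 / 7.176e-4 = 0.13.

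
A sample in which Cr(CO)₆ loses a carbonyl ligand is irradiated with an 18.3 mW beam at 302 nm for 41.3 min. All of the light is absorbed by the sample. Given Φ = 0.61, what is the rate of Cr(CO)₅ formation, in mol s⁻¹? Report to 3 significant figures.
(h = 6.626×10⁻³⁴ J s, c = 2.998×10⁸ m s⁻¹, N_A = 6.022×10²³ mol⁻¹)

Photon energy at 302 nm: hc/λ = (6.626×10⁻³⁴)(2.998×10⁸)/(302×10⁻⁹) = 6.578×10⁻¹⁹ J.
Energy delivered: (18.3 mW)(2478 s) = 45.35 J.
Photons incident: 45.35 / 6.578×10⁻¹⁹ = 6.894×10¹⁹, i.e. 6.894×10¹⁹/6.022×10²³ = 1.145×10⁻⁴ mol.
Product formed: 0.61 × 1.145×10⁻⁴ = 6.985×10⁻⁵ mol.
Rate: 6.985×10⁻⁵ / 2478 s = 2.82×10⁻⁸ mol s⁻¹.

2.82×10⁻⁸ mol s⁻¹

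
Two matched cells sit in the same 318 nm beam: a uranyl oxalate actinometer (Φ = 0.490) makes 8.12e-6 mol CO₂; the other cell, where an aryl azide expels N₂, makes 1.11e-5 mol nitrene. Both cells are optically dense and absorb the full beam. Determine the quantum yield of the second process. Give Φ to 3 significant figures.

Φ = 0.670

Photons absorbed by the actinometer: 8.12e-6 / 0.490 = 1.657e-5 mol.
Φ(unknown) = 1.11e-5 / 1.657e-5 = 0.670.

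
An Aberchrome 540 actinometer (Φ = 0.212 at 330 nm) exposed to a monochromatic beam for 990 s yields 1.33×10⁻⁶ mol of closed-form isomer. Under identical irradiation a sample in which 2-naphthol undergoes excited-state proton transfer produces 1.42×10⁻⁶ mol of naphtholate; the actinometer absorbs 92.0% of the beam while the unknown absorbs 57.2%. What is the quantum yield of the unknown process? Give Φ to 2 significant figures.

Photons absorbed by the actinometer: 1.33×10⁻⁶ / 0.212 = 6.274×10⁻⁶ mol.
Incident flux: 6.274×10⁻⁶ / 0.920 = 6.820×10⁻⁶ einstein.
Absorbed by unknown: 0.572 × 6.820×10⁻⁶ = 3.901×10⁻⁶ mol.
Φ(unknown) = 1.42×10⁻⁶ / 3.901×10⁻⁶ = 0.36.

Φ = 0.36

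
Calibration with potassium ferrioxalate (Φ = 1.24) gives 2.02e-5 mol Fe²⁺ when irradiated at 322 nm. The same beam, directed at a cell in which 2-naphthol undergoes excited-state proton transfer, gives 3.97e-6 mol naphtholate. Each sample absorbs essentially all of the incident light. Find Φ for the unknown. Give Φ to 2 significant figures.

Photons absorbed by the actinometer: 2.02e-5 / 1.24 = 1.629e-5 mol.
Φ(unknown) = 3.97e-6 / 1.629e-5 = 0.24.

Φ = 0.24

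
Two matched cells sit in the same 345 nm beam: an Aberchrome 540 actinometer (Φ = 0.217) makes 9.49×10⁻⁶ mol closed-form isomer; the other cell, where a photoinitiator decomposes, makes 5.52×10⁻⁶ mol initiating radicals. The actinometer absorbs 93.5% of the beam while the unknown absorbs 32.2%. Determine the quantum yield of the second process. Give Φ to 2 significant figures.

Φ = 0.37

Photons absorbed by the actinometer: 9.49×10⁻⁶ / 0.217 = 4.373×10⁻⁵ mol.
Incident flux: 4.373×10⁻⁵ / 0.935 = 4.677×10⁻⁵ einstein.
Absorbed by unknown: 0.322 × 4.677×10⁻⁵ = 1.506×10⁻⁵ mol.
Φ(unknown) = 5.52×10⁻⁶ / 1.506×10⁻⁵ = 0.37.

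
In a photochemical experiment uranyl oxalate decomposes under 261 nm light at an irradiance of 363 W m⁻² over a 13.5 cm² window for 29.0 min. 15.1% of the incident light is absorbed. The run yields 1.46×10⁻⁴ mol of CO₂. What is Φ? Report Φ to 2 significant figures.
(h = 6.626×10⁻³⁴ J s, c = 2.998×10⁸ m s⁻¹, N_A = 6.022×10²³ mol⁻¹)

Photon energy at 261 nm: hc/λ = (6.626×10⁻³⁴)(2.998×10⁸)/(261×10⁻⁹) = 7.611×10⁻¹⁹ J.
Energy delivered: (363 W m⁻²)(13.5×10⁻⁴ m²)(1740 s) = 852.7 J.
Photons incident: 852.7 / 7.611×10⁻¹⁹ = 1.120×10²¹, i.e. 1.120×10²¹/6.022×10²³ = 0.001860 mol.
Photons absorbed: 0.151 × 0.001860 = 2.809×10⁻⁴ mol.
Φ = 1.46×10⁻⁴ mol / 2.809×10⁻⁴ mol photons = 0.52.

Φ = 0.52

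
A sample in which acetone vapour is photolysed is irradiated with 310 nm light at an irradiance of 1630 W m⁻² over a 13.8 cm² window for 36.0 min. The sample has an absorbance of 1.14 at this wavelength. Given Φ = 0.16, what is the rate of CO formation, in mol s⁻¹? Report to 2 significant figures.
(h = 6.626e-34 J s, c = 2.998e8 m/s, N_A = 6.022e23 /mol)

8.7e-7 mol s⁻¹

Photon energy at 310 nm: hc/λ = (6.626e-34)(2.998e8)/(310e-9) = 6.408e-19 J.
Energy delivered: (1630 W m⁻²)(13.8e-4 m²)(2160 s) = 4859 J.
Photons incident: 4859 / 6.408e-19 = 7.583e21, i.e. 7.583e21/6.022e23 = 0.01259 mol.
Fraction absorbed: 1 − 10^(−1.14) = 0.9276.
Photons absorbed: 0.9276 × 0.01259 = 0.01168 mol.
Product formed: 0.16 × 0.01168 = 0.001869 mol.
Rate: 0.001869 / 2160 s = 8.7e-7 mol s⁻¹.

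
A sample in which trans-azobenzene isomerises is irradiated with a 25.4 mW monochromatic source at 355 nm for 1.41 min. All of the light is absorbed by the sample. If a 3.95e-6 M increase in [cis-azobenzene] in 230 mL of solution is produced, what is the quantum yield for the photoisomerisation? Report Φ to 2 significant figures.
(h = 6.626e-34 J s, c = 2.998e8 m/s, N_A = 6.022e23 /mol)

Φ = 0.14

Product: (3.95e-6 M)(0.23 L) = 9.085e-7 mol.
Photon energy at 355 nm: hc/λ = (6.626e-34)(2.998e8)/(355e-9) = 5.596e-19 J.
Energy delivered: (25.4 mW)(84.6 s) = 2.149 J.
Photons incident: 2.149 / 5.596e-19 = 3.840e18, i.e. 3.840e18/6.022e23 = 6.377e-6 mol.
Φ = 9.085e-7 mol / 6.377e-6 mol photons = 0.14.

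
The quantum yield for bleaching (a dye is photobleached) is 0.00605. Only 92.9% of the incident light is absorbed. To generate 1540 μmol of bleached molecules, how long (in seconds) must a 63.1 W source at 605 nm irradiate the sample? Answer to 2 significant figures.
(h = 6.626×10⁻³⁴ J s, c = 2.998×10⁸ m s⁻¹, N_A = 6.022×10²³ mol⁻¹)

Product: 1540 μmol = 0.00154 mol.
Photons that must be absorbed: 0.00154 / 0.00605 = 0.2545 mol.
Incident photons needed: 0.2545 / 0.929 = 0.2740 mol.
Photon energy: hc/λ = 3.283×10⁻¹⁹ J; per mole, 1.977×10⁵ J mol⁻¹.
Energy required: 0.2740 × 1.977×10⁵ = 5.417×10⁴ J.
Time: 5.417×10⁴ J / 63.1 W = 860 s.

t ≈ 860 s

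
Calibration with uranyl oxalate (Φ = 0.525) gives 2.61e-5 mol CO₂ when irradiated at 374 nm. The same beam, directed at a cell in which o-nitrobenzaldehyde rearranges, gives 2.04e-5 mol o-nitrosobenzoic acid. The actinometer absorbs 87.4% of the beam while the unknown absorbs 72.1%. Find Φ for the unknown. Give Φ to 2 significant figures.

Photons absorbed by the actinometer: 2.61e-5 / 0.525 = 4.971e-5 mol.
Incident flux: 4.971e-5 / 0.874 = 5.688e-5 einstein.
Absorbed by unknown: 0.721 × 5.688e-5 = 4.101e-5 mol.
Φ(unknown) = 2.04e-5 / 4.101e-5 = 0.50.

Φ = 0.50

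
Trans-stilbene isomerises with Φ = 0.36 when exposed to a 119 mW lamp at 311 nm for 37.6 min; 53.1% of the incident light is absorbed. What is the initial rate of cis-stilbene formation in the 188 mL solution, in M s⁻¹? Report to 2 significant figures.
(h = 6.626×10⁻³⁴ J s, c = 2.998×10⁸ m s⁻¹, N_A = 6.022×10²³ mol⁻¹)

Photon energy at 311 nm: hc/λ = (6.626×10⁻³⁴)(2.998×10⁸)/(311×10⁻⁹) = 6.387×10⁻¹⁹ J.
Energy delivered: (119 mW)(2256 s) = 268.5 J.
Photons incident: 268.5 / 6.387×10⁻¹⁹ = 4.204×10²⁰, i.e. 4.204×10²⁰/6.022×10²³ = 6.981×10⁻⁴ mol.
Photons absorbed: 0.531 × 6.981×10⁻⁴ = 3.707×10⁻⁴ mol.
Product formed: 0.36 × 3.707×10⁻⁴ = 1.335×10⁻⁴ mol.
Rate: 1.335×10⁻⁴ mol / (2256 s × 0.188 L) = 3.1×10⁻⁷ M s⁻¹.

3.1×10⁻⁷ M s⁻¹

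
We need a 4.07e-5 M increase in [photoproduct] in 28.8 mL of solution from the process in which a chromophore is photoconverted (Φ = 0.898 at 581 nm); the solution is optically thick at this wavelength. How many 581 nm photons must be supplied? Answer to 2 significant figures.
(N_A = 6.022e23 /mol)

Product: (4.07e-5 M)(0.0288 L) = 1.172e-6 mol.
Photons that must be absorbed: 1.172e-6 / 0.898 = 1.305e-6 mol.
Photon count: 1.305e-6 × 6.022e23 = 7.9e17.

7.9e17 photons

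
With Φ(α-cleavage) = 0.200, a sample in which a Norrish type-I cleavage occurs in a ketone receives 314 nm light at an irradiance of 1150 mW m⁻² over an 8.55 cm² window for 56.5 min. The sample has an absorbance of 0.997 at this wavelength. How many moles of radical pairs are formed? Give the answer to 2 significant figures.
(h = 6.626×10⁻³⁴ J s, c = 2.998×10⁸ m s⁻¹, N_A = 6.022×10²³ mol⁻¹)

1.6×10⁻⁶ mol

Photon energy at 314 nm: hc/λ = (6.626×10⁻³⁴)(2.998×10⁸)/(314×10⁻⁹) = 6.326×10⁻¹⁹ J.
Energy delivered: (1150 mW m⁻²)(8.55×10⁻⁴ m²)(3390 s) = 3.333 J.
Photons incident: 3.333 / 6.326×10⁻¹⁹ = 5.269×10¹⁸, i.e. 5.269×10¹⁸/6.022×10²³ = 8.750×10⁻⁶ mol.
Fraction absorbed: 1 − 10^(−0.997) = 0.8993.
Photons absorbed: 0.8993 × 8.750×10⁻⁶ = 7.869×10⁻⁶ mol.
Product: Φ × n_abs = 0.200 × 7.869×10⁻⁶ = 1.574×10⁻⁶ mol.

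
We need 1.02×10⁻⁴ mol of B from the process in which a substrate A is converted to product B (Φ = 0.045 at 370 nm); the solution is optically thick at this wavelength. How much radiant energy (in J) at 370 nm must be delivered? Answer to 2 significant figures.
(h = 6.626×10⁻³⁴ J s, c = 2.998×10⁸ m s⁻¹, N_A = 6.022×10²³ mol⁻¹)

730 J

Photons that must be absorbed: 1.02×10⁻⁴ / 0.045 = 0.002267 mol.
Photon energy: hc/λ = 5.369×10⁻¹⁹ J; per mole, 3.233×10⁵ J mol⁻¹.
Energy required: 0.002267 × 3.233×10⁵ = 730 J.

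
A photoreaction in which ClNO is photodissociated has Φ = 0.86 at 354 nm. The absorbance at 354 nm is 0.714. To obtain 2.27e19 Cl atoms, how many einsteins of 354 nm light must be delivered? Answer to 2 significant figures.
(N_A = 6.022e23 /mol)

5.4e-5 einstein

Product: 2.27e19 / 6.022e23 = 3.770e-5 mol.
Photons that must be absorbed: 3.770e-5 / 0.86 = 4.384e-5 mol.
Fraction absorbed: 1 − 10^(−0.714) = 0.8068.
Incident photons needed: 4.384e-5 / 0.8068 = 5.434e-5 mol.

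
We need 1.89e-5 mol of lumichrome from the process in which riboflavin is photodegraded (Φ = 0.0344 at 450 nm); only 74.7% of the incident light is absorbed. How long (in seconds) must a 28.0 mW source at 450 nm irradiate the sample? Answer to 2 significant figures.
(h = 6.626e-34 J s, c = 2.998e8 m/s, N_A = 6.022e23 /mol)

t ≈ 7000 s

Photons that must be absorbed: 1.89e-5 / 0.0344 = 5.494e-4 mol.
Incident photons needed: 5.494e-4 / 0.747 = 7.355e-4 mol.
Photon energy: hc/λ = 4.414e-19 J; per mole, 2.658e5 J mol⁻¹.
Energy required: 7.355e-4 × 2.658e5 = 195.5 J.
Time: 195.5 J / 0.028 W = 7000 s.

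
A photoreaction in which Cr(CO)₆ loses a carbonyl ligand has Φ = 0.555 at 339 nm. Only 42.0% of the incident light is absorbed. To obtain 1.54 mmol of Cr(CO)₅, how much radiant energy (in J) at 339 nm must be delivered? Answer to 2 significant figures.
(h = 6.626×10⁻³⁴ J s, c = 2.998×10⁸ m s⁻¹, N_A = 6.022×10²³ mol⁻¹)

2300 J

Product: 1.54 mmol = 0.00154 mol.
Photons that must be absorbed: 0.00154 / 0.555 = 0.002775 mol.
Incident photons needed: 0.002775 / 0.420 = 0.006607 mol.
Photon energy: hc/λ = 5.860×10⁻¹⁹ J; per mole, 3.529×10⁵ J mol⁻¹.
Energy required: 0.006607 × 3.529×10⁵ = 2300 J.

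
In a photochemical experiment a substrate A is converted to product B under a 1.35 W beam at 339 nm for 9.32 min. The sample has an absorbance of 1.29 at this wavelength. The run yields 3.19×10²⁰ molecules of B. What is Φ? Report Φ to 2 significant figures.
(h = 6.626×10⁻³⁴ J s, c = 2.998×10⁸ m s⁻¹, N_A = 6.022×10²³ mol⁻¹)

Φ = 0.26

Product: 3.19×10²⁰ / 6.022×10²³ = 5.297×10⁻⁴ mol.
Photon energy at 339 nm: hc/λ = (6.626×10⁻³⁴)(2.998×10⁸)/(339×10⁻⁹) = 5.860×10⁻¹⁹ J.
Energy delivered: (1.35 W)(559.2 s) = 754.9 J.
Photons incident: 754.9 / 5.860×10⁻¹⁹ = 1.288×10²¹, i.e. 1.288×10²¹/6.022×10²³ = 0.002139 mol.
Fraction absorbed: 1 − 10^(−1.29) = 0.9487.
Photons absorbed: 0.9487 × 0.002139 = 0.002029 mol.
Φ = 5.297×10⁻⁴ mol / 0.002029 mol photons = 0.26.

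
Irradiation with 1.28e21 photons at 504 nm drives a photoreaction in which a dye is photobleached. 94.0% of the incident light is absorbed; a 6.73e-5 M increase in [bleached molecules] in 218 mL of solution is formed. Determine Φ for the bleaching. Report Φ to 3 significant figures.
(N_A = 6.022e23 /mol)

Product: (6.73e-5 M)(0.218 L) = 1.467e-5 mol.
Moles of photons: 1.28e21 / 6.022e23 = 0.002126 mol.
Photons absorbed: 0.940 × 0.002126 = 0.001998 mol.
Φ = 1.467e-5 mol / 0.001998 mol photons = 0.00734.

Φ = 0.00734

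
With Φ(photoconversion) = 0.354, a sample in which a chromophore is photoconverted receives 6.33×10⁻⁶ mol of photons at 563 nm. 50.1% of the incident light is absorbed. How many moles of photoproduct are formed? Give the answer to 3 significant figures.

Photons absorbed: 0.501 × 6.33×10⁻⁶ = 3.171×10⁻⁶ mol.
Product: Φ × n_abs = 0.354 × 3.171×10⁻⁶ = 1.123×10⁻⁶ mol.

1.12×10⁻⁶ mol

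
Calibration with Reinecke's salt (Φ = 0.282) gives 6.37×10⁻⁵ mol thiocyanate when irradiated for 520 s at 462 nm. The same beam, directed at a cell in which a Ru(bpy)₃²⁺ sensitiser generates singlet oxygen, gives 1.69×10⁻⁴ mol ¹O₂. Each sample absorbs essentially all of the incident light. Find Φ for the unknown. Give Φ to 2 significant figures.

Photons absorbed by the actinometer: 6.37×10⁻⁵ / 0.282 = 2.259×10⁻⁴ mol.
Φ(unknown) = 1.69×10⁻⁴ / 2.259×10⁻⁴ = 0.75.

Φ = 0.75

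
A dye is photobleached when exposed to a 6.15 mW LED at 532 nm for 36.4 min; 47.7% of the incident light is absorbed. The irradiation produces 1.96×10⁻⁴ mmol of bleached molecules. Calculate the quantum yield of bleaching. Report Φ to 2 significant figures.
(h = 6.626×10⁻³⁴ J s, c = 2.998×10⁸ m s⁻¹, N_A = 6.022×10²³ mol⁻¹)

Φ = 0.0069

Product: 1.96×10⁻⁴ mmol = 1.96×10⁻⁷ mol.
Photon energy at 532 nm: hc/λ = (6.626×10⁻³⁴)(2.998×10⁸)/(532×10⁻⁹) = 3.734×10⁻¹⁹ J.
Energy delivered: (6.15 mW)(2184 s) = 13.43 J.
Photons incident: 13.43 / 3.734×10⁻¹⁹ = 3.597×10¹⁹, i.e. 3.597×10¹⁹/6.022×10²³ = 5.973×10⁻⁵ mol.
Photons absorbed: 0.477 × 5.973×10⁻⁵ = 2.849×10⁻⁵ mol.
Φ = 1.96×10⁻⁷ mol / 2.849×10⁻⁵ mol photons = 0.0069.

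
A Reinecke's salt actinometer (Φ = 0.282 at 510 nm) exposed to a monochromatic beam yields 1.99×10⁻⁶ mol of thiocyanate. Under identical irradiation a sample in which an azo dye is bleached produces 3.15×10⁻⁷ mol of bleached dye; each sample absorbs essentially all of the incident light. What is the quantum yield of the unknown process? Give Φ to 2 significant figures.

Photons absorbed by the actinometer: 1.99×10⁻⁶ / 0.282 = 7.057×10⁻⁶ mol.
Φ(unknown) = 3.15×10⁻⁷ / 7.057×10⁻⁶ = 0.045.

Φ = 0.045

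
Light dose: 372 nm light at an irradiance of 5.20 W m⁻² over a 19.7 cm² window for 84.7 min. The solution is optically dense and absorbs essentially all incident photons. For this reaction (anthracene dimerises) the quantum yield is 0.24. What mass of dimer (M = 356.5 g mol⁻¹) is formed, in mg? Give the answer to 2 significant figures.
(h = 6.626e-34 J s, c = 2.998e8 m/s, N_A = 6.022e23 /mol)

Photon energy at 372 nm: hc/λ = (6.626e-34)(2.998e8)/(372e-9) = 5.340e-19 J.
Energy delivered: (5.20 W m⁻²)(19.7e-4 m²)(5082 s) = 52.06 J.
Photons incident: 52.06 / 5.340e-19 = 9.749e19, i.e. 9.749e19/6.022e23 = 1.619e-4 mol.
Product: Φ × n_abs = 0.24 × 1.619e-4 = 3.886e-5 mol.
Mass: 3.886e-5 × 356.5 = 0.01385 g = 14 mg.

14 mg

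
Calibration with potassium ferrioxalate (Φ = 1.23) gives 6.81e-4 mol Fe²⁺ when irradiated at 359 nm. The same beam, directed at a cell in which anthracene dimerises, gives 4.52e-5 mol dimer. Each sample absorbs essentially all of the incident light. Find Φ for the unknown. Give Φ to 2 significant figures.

Photons absorbed by the actinometer: 6.81e-4 / 1.23 = 5.537e-4 mol.
Φ(unknown) = 4.52e-5 / 5.537e-4 = 0.082.

Φ = 0.082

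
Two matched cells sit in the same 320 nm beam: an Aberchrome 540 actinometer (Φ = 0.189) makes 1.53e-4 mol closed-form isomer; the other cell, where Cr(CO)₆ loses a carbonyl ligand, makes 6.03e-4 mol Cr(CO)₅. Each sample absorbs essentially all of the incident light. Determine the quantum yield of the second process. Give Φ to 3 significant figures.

Photons absorbed by the actinometer: 1.53e-4 / 0.189 = 8.095e-4 mol.
Φ(unknown) = 6.03e-4 / 8.095e-4 = 0.745.

Φ = 0.745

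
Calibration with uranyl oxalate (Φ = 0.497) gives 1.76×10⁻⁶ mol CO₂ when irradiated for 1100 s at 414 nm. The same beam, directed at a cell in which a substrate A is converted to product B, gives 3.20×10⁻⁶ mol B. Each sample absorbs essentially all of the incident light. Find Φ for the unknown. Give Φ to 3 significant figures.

Φ = 0.904

Photons absorbed by the actinometer: 1.76×10⁻⁶ / 0.497 = 3.541×10⁻⁶ mol.
Φ(unknown) = 3.20×10⁻⁶ / 3.541×10⁻⁶ = 0.904.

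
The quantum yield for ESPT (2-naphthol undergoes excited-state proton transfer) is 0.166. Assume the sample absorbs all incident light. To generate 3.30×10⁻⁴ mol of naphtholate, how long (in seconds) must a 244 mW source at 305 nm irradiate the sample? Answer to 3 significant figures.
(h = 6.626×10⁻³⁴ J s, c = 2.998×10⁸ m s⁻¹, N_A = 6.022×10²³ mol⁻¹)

t ≈ 3200 s

Photons that must be absorbed: 3.30×10⁻⁴ / 0.166 = 0.001988 mol.
Photon energy: hc/λ = 6.513×10⁻¹⁹ J; per mole, 3.922×10⁵ J mol⁻¹.
Energy required: 0.001988 × 3.922×10⁵ = 779.7 J.
Time: 779.7 J / 0.244 W = 3200 s.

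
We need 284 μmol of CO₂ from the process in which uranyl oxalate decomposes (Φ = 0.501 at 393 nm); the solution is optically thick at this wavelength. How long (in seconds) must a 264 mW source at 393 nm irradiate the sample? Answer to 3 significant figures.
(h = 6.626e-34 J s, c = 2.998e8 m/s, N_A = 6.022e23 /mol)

Product: 284 μmol = 2.84e-4 mol.
Photons that must be absorbed: 2.84e-4 / 0.501 = 5.669e-4 mol.
Photon energy: hc/λ = 5.055e-19 J; per mole, 3.044e5 J mol⁻¹.
Energy required: 5.669e-4 × 3.044e5 = 172.6 J.
Time: 172.6 J / 0.264 W = 654 s.

t ≈ 654 s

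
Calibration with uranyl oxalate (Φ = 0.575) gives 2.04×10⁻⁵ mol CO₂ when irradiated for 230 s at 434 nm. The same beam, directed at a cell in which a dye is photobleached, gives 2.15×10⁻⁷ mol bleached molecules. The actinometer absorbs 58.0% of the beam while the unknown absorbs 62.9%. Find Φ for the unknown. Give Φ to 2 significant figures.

Photons absorbed by the actinometer: 2.04×10⁻⁵ / 0.575 = 3.548×10⁻⁵ mol.
Incident flux: 3.548×10⁻⁵ / 0.580 = 6.117×10⁻⁵ einstein.
Absorbed by unknown: 0.629 × 6.117×10⁻⁵ = 3.848×10⁻⁵ mol.
Φ(unknown) = 2.15×10⁻⁷ / 3.848×10⁻⁵ = 0.0056.

Φ = 0.0056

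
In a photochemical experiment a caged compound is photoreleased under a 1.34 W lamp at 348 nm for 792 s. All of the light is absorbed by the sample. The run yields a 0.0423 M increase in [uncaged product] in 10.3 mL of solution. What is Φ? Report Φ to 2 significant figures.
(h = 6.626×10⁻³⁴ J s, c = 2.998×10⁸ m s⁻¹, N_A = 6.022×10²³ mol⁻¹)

Product: (0.0423 M)(0.0103 L) = 4.357×10⁻⁴ mol.
Photon energy at 348 nm: hc/λ = (6.626×10⁻³⁴)(2.998×10⁸)/(348×10⁻⁹) = 5.708×10⁻¹⁹ J.
Energy delivered: (1.34 W)(792 s) = 1061 J.
Photons incident: 1061 / 5.708×10⁻¹⁹ = 1.859×10²¹, i.e. 1.859×10²¹/6.022×10²³ = 0.003087 mol.
Φ = 4.357×10⁻⁴ mol / 0.003087 mol photons = 0.14.

Φ = 0.14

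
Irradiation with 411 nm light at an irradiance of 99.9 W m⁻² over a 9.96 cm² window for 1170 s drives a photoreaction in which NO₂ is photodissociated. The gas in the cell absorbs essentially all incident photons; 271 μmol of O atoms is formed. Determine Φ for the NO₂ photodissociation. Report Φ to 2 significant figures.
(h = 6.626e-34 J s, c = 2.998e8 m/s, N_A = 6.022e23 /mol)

Φ = 0.68

Product: 271 μmol = 2.71e-4 mol.
Photon energy at 411 nm: hc/λ = (6.626e-34)(2.998e8)/(411e-9) = 4.833e-19 J.
Energy delivered: (99.9 W m⁻²)(9.96e-4 m²)(1170 s) = 116.4 J.
Photons incident: 116.4 / 4.833e-19 = 2.408e20, i.e. 2.408e20/6.022e23 = 3.999e-4 mol.
Φ = 2.71e-4 mol / 3.999e-4 mol photons = 0.68.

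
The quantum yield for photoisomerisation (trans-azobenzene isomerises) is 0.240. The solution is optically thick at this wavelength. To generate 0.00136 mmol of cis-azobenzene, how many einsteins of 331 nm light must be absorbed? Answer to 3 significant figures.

Product: 0.00136 mmol = 1.36×10⁻⁶ mol.
Photons that must be absorbed: 1.36×10⁻⁶ / 0.240 = 5.667×10⁻⁶ mol.

5.67×10⁻⁶ einstein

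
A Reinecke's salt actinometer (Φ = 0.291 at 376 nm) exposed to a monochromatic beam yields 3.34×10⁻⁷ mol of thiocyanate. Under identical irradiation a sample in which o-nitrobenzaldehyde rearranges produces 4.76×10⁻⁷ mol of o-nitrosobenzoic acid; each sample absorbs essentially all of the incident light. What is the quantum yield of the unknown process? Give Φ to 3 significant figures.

Φ = 0.415

Photons absorbed by the actinometer: 3.34×10⁻⁷ / 0.291 = 1.148×10⁻⁶ mol.
Φ(unknown) = 4.76×10⁻⁷ / 1.148×10⁻⁶ = 0.415.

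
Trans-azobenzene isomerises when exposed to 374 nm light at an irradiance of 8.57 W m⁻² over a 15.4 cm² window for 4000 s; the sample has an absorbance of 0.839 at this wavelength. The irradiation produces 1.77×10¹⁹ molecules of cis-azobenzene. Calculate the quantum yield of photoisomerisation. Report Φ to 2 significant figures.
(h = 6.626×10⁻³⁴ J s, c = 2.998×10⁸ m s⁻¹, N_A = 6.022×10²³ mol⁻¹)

Product: 1.77×10¹⁹ / 6.022×10²³ = 2.939×10⁻⁵ mol.
Photon energy at 374 nm: hc/λ = (6.626×10⁻³⁴)(2.998×10⁸)/(374×10⁻⁹) = 5.311×10⁻¹⁹ J.
Energy delivered: (8.57 W m⁻²)(15.4×10⁻⁴ m²)(4000 s) = 52.79 J.
Photons incident: 52.79 / 5.311×10⁻¹⁹ = 9.940×10¹⁹, i.e. 9.940×10¹⁹/6.022×10²³ = 1.651×10⁻⁴ mol.
Fraction absorbed: 1 − 10^(−0.839) = 0.8551.
Photons absorbed: 0.8551 × 1.651×10⁻⁴ = 1.412×10⁻⁴ mol.
Φ = 2.939×10⁻⁵ mol / 1.412×10⁻⁴ mol photons = 0.21.

Φ = 0.21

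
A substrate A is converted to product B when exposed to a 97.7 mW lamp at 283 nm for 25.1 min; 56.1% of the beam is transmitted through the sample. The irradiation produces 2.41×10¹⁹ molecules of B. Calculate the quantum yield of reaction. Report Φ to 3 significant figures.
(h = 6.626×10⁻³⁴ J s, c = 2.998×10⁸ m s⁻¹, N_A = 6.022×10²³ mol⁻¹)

Product: 2.41×10¹⁹ / 6.022×10²³ = 4.002×10⁻⁵ mol.
Photon energy at 283 nm: hc/λ = (6.626×10⁻³⁴)(2.998×10⁸)/(283×10⁻⁹) = 7.019×10⁻¹⁹ J.
Energy delivered: (97.7 mW)(1506 s) = 147.1 J.
Photons incident: 147.1 / 7.019×10⁻¹⁹ = 2.096×10²⁰, i.e. 2.096×10²⁰/6.022×10²³ = 3.481×10⁻⁴ mol.
Fraction absorbed: 1 − 56.1/100 = 0.4390.
Photons absorbed: 0.4390 × 3.481×10⁻⁴ = 1.528×10⁻⁴ mol.
Φ = 4.002×10⁻⁵ mol / 1.528×10⁻⁴ mol photons = 0.262.

Φ = 0.262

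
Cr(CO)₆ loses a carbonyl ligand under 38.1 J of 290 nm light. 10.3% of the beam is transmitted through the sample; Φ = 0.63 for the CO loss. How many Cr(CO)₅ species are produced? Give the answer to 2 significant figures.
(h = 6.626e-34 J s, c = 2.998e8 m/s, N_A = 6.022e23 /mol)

3.1e19 species

Photon energy at 290 nm: hc/λ = (6.626e-34)(2.998e8)/(290e-9) = 6.850e-19 J.
Photons incident: 38.1 / 6.850e-19 = 5.562e19, i.e. 5.562e19/6.022e23 = 9.236e-5 mol.
Fraction absorbed: 1 − 10.3/100 = 0.8970.
Photons absorbed: 0.8970 × 9.236e-5 = 8.285e-5 mol.
Product: Φ × n_abs = 0.63 × 8.285e-5 = 5.220e-5 mol.
As a count: 5.220e-5 × 6.022e23 = 3.1e19.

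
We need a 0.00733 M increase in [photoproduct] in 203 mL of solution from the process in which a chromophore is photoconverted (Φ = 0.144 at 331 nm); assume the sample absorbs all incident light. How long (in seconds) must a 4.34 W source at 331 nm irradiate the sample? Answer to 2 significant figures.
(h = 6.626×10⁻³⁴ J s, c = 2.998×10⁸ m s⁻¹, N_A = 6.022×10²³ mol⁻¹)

t ≈ 860 s

Product: (0.00733 M)(0.203 L) = 0.001488 mol.
Photons that must be absorbed: 0.001488 / 0.144 = 0.01033 mol.
Photon energy: hc/λ = 6.001×10⁻¹⁹ J; per mole, 3.614×10⁵ J mol⁻¹.
Energy required: 0.01033 × 3.614×10⁵ = 3733 J.
Time: 3733 J / 4.34 W = 860 s.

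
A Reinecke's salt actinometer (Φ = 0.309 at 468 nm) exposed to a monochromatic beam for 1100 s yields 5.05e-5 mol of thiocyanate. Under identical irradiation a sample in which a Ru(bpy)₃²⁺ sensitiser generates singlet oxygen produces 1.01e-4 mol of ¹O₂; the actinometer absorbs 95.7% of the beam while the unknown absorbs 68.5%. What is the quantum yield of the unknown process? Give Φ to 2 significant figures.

Φ = 0.86

Photons absorbed by the actinometer: 5.05e-5 / 0.309 = 1.634e-4 mol.
Incident flux: 1.634e-4 / 0.957 = 1.707e-4 einstein.
Absorbed by unknown: 0.685 × 1.707e-4 = 1.169e-4 mol.
Φ(unknown) = 1.01e-4 / 1.169e-4 = 0.86.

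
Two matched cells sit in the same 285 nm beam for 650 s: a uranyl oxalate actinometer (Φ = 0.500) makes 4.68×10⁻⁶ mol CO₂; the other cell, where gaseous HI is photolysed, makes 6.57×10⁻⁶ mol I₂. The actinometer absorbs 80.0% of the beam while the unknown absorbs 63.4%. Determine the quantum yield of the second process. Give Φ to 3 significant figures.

Photons absorbed by the actinometer: 4.68×10⁻⁶ / 0.500 = 9.360×10⁻⁶ mol.
Incident flux: 9.360×10⁻⁶ / 0.800 = 1.170×10⁻⁵ einstein.
Absorbed by unknown: 0.634 × 1.170×10⁻⁵ = 7.418×10⁻⁶ mol.
Φ(unknown) = 6.57×10⁻⁶ / 7.418×10⁻⁶ = 0.886.

Φ = 0.886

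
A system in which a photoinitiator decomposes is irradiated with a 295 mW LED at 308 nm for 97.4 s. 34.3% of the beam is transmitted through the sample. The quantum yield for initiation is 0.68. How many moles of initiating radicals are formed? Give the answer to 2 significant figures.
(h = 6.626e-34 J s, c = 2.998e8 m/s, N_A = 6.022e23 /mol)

Photon energy at 308 nm: hc/λ = (6.626e-34)(2.998e8)/(308e-9) = 6.450e-19 J.
Energy delivered: (295 mW)(97.4 s) = 28.73 J.
Photons incident: 28.73 / 6.450e-19 = 4.454e19, i.e. 4.454e19/6.022e23 = 7.396e-5 mol.
Fraction absorbed: 1 − 34.3/100 = 0.6570.
Photons absorbed: 0.6570 × 7.396e-5 = 4.859e-5 mol.
Product: Φ × n_abs = 0.68 × 4.859e-5 = 3.304e-5 mol.

3.3e-5 mol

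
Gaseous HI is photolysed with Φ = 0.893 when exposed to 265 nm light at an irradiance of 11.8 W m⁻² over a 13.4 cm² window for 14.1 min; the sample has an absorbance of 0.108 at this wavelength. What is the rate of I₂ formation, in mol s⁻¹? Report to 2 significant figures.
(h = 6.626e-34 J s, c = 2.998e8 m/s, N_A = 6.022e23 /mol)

Photon energy at 265 nm: hc/λ = (6.626e-34)(2.998e8)/(265e-9) = 7.496e-19 J.
Energy delivered: (11.8 W m⁻²)(13.4e-4 m²)(846 s) = 13.38 J.
Photons incident: 13.38 / 7.496e-19 = 1.785e19, i.e. 1.785e19/6.022e23 = 2.964e-5 mol.
Fraction absorbed: 1 − 10^(−0.108) = 0.2202.
Photons absorbed: 0.2202 × 2.964e-5 = 6.527e-6 mol.
Product formed: 0.893 × 6.527e-6 = 5.829e-6 mol.
Rate: 5.829e-6 / 846 s = 6.9e-9 mol s⁻¹.

6.9e-9 mol s⁻¹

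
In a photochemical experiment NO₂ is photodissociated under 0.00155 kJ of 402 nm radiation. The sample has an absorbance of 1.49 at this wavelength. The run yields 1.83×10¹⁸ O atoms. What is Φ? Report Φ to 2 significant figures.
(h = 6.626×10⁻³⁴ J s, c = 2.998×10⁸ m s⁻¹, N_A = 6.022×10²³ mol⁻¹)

Product: 1.83×10¹⁸ / 6.022×10²³ = 3.039×10⁻⁶ mol.
Photon energy at 402 nm: hc/λ = (6.626×10⁻³⁴)(2.998×10⁸)/(402×10⁻⁹) = 4.941×10⁻¹⁹ J.
Incident energy: 0.00155 kJ = 1.55 J.
Photons incident: 1.55 / 4.941×10⁻¹⁹ = 3.137×10¹⁸, i.e. 3.137×10¹⁸/6.022×10²³ = 5.209×10⁻⁶ mol.
Fraction absorbed: 1 − 10^(−1.49) = 0.9676.
Photons absorbed: 0.9676 × 5.209×10⁻⁶ = 5.040×10⁻⁶ mol.
Φ = 3.039×10⁻⁶ mol / 5.040×10⁻⁶ mol photons = 0.60.

Φ = 0.60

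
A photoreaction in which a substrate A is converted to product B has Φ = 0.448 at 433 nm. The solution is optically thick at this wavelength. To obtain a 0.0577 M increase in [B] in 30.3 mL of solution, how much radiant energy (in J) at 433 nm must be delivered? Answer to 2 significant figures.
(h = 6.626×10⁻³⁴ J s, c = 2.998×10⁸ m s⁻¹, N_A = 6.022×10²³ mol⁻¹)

Product: (0.0577 M)(0.0303 L) = 0.001748 mol.
Photons that must be absorbed: 0.001748 / 0.448 = 0.003902 mol.
Photon energy: hc/λ = 4.588×10⁻¹⁹ J; per mole, 2.763×10⁵ J mol⁻¹.
Energy required: 0.003902 × 2.763×10⁵ = 1100 J.

1100 J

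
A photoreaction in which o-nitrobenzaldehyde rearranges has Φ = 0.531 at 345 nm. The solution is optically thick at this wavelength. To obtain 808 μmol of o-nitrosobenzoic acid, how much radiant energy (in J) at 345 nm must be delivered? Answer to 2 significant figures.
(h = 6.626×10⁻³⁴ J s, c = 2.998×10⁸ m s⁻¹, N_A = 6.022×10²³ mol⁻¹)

530 J

Product: 808 μmol = 8.08×10⁻⁴ mol.
Photons that must be absorbed: 8.08×10⁻⁴ / 0.531 = 0.001522 mol.
Photon energy: hc/λ = 5.758×10⁻¹⁹ J; per mole, 3.467×10⁵ J mol⁻¹.
Energy required: 0.001522 × 3.467×10⁵ = 530 J.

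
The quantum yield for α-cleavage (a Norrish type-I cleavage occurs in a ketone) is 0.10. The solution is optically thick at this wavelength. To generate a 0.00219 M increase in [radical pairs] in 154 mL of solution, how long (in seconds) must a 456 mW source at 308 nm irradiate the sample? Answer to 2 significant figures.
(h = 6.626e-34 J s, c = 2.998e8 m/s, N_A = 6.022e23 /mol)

t ≈ 2900 s

Product: (0.00219 M)(0.154 L) = 3.373e-4 mol.
Photons that must be absorbed: 3.373e-4 / 0.10 = 0.003373 mol.
Photon energy: hc/λ = 6.450e-19 J; per mole, 3.884e5 J mol⁻¹.
Energy required: 0.003373 × 3.884e5 = 1310 J.
Time: 1310 J / 0.456 W = 2900 s.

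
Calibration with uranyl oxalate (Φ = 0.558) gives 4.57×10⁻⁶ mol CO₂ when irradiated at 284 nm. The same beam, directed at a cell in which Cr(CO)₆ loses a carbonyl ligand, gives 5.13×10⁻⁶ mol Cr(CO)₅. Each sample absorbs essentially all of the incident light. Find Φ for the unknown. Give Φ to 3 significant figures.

Photons absorbed by the actinometer: 4.57×10⁻⁶ / 0.558 = 8.190×10⁻⁶ mol.
Φ(unknown) = 5.13×10⁻⁶ / 8.190×10⁻⁶ = 0.626.

Φ = 0.626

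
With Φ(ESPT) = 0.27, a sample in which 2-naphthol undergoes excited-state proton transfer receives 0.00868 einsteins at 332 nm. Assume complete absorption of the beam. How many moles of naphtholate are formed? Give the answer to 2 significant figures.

0.0023 mol

Product: Φ × n_abs = 0.27 × 0.00868 = 0.002344 mol.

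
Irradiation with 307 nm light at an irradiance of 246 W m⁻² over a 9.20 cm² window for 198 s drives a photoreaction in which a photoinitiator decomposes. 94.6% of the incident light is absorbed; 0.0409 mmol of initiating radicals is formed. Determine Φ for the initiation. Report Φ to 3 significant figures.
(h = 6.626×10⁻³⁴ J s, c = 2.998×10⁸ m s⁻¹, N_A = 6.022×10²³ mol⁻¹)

Φ = 0.376

Product: 0.0409 mmol = 4.09×10⁻⁵ mol.
Photon energy at 307 nm: hc/λ = (6.626×10⁻³⁴)(2.998×10⁸)/(307×10⁻⁹) = 6.471×10⁻¹⁹ J.
Energy delivered: (246 W m⁻²)(9.20×10⁻⁴ m²)(198 s) = 44.81 J.
Photons incident: 44.81 / 6.471×10⁻¹⁹ = 6.925×10¹⁹, i.e. 6.925×10¹⁹/6.022×10²³ = 1.150×10⁻⁴ mol.
Photons absorbed: 0.946 × 1.150×10⁻⁴ = 1.088×10⁻⁴ mol.
Φ = 4.09×10⁻⁵ mol / 1.088×10⁻⁴ mol photons = 0.376.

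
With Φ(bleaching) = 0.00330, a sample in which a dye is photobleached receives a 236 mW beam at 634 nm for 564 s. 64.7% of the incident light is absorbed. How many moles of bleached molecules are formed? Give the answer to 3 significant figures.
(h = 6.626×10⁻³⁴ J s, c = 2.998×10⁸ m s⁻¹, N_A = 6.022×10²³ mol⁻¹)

Photon energy at 634 nm: hc/λ = (6.626×10⁻³⁴)(2.998×10⁸)/(634×10⁻⁹) = 3.133×10⁻¹⁹ J.
Energy delivered: (236 mW)(564 s) = 133.1 J.
Photons incident: 133.1 / 3.133×10⁻¹⁹ = 4.248×10²⁰, i.e. 4.248×10²⁰/6.022×10²³ = 7.054×10⁻⁴ mol.
Photons absorbed: 0.647 × 7.054×10⁻⁴ = 4.564×10⁻⁴ mol.
Product: Φ × n_abs = 0.00330 × 4.564×10⁻⁴ = 1.506×10⁻⁶ mol.

1.51×10⁻⁶ mol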